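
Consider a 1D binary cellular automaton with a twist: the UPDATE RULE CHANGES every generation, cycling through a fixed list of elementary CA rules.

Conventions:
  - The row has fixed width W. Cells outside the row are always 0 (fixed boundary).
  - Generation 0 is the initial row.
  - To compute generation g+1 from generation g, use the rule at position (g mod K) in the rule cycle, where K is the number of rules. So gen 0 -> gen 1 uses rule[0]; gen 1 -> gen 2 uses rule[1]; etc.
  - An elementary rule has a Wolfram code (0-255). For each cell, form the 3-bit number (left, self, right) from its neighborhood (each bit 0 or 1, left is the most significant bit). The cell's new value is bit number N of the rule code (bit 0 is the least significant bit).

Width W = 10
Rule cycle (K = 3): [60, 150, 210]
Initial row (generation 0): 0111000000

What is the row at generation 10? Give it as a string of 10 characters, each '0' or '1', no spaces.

Gen 0: 0111000000
Gen 1 (rule 60): 0100100000
Gen 2 (rule 150): 1111110000
Gen 3 (rule 210): 0111111000
Gen 4 (rule 60): 0100000100
Gen 5 (rule 150): 1110001110
Gen 6 (rule 210): 0111010111
Gen 7 (rule 60): 0100111100
Gen 8 (rule 150): 1111011010
Gen 9 (rule 210): 0111001001
Gen 10 (rule 60): 0100101101

Answer: 0100101101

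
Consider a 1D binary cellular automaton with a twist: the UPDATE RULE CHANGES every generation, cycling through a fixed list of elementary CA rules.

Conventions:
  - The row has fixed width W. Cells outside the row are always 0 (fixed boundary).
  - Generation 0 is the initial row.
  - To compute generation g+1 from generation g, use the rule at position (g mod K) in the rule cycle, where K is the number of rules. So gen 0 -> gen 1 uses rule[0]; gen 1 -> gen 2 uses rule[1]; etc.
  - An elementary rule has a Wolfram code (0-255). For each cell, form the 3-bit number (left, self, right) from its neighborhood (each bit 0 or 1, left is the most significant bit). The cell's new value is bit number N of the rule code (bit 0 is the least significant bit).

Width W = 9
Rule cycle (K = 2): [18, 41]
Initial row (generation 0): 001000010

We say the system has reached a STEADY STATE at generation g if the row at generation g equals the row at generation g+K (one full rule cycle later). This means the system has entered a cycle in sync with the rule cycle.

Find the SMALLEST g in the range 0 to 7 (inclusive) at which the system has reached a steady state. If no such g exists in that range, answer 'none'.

Gen 0: 001000010
Gen 1 (rule 18): 010100101
Gen 2 (rule 41): 001000010
Gen 3 (rule 18): 010100101
Gen 4 (rule 41): 001000010
Gen 5 (rule 18): 010100101
Gen 6 (rule 41): 001000010
Gen 7 (rule 18): 010100101
Gen 8 (rule 41): 001000010
Gen 9 (rule 18): 010100101

Answer: 0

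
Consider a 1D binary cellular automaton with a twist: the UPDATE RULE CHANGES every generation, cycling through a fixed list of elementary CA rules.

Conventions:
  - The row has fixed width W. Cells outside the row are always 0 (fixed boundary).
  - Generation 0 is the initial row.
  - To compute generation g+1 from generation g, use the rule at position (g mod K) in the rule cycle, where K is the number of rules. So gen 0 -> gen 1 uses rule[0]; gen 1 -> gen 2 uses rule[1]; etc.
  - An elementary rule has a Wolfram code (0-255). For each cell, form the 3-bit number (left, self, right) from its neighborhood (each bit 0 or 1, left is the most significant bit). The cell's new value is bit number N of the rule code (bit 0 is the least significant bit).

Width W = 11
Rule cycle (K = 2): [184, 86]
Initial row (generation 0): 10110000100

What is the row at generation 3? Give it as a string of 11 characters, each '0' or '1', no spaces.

Answer: 01011010110

Derivation:
Gen 0: 10110000100
Gen 1 (rule 184): 01101000010
Gen 2 (rule 86): 10101100111
Gen 3 (rule 184): 01011010110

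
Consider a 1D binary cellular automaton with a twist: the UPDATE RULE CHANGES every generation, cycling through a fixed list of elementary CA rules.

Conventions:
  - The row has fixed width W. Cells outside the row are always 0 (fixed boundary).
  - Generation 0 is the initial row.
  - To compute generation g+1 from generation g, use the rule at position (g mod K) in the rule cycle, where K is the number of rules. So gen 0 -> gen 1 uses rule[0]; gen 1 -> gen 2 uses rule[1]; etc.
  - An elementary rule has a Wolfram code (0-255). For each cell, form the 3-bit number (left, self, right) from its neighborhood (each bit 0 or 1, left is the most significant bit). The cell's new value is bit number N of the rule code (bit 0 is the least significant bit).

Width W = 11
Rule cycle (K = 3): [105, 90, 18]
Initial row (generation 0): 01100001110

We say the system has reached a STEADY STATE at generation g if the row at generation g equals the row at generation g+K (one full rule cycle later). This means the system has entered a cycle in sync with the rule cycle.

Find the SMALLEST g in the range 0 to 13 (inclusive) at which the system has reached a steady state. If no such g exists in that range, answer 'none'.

Gen 0: 01100001110
Gen 1 (rule 105): 01101101010
Gen 2 (rule 90): 11101100001
Gen 3 (rule 18): 00000010010
Gen 4 (rule 105): 11111000000
Gen 5 (rule 90): 10001100000
Gen 6 (rule 18): 01010010000
Gen 7 (rule 105): 00100000111
Gen 8 (rule 90): 01010001101
Gen 9 (rule 18): 10001010000
Gen 10 (rule 105): 00100100111
Gen 11 (rule 90): 01011011101
Gen 12 (rule 18): 10000000000
Gen 13 (rule 105): 00111111111
Gen 14 (rule 90): 01100000001
Gen 15 (rule 18): 10010000010
Gen 16 (rule 105): 00000111000

Answer: none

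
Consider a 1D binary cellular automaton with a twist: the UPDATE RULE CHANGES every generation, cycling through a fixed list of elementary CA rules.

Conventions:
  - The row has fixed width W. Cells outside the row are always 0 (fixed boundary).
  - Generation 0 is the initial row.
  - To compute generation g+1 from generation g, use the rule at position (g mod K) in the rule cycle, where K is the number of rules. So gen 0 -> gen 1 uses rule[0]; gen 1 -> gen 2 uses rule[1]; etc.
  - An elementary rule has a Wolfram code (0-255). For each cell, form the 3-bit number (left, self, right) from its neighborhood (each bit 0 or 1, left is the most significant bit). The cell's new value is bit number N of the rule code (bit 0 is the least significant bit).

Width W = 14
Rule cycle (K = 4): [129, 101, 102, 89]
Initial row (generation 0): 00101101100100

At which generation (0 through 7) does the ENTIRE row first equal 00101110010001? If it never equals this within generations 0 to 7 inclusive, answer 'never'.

Answer: never

Derivation:
Gen 0: 00101101100100
Gen 1 (rule 129): 10000000000001
Gen 2 (rule 101): 10111111111101
Gen 3 (rule 102): 11000000000111
Gen 4 (rule 89): 11111111110101
Gen 5 (rule 129): 01111111100000
Gen 6 (rule 101): 00000000101111
Gen 7 (rule 102): 00000001110001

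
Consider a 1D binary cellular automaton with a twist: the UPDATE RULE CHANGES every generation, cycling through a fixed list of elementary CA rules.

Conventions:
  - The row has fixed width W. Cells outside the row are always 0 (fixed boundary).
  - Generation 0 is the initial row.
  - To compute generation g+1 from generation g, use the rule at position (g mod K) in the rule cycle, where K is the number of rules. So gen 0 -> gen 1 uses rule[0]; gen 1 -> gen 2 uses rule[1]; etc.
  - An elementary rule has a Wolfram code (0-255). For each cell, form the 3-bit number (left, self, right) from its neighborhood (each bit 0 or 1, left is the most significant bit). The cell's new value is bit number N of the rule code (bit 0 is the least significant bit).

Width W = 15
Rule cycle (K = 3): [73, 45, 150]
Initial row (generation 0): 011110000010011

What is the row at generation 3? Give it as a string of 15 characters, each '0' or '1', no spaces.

Gen 0: 011110000010011
Gen 1 (rule 73): 010010111000011
Gen 2 (rule 45): 010011100011010
Gen 3 (rule 150): 111101010100011

Answer: 111101010100011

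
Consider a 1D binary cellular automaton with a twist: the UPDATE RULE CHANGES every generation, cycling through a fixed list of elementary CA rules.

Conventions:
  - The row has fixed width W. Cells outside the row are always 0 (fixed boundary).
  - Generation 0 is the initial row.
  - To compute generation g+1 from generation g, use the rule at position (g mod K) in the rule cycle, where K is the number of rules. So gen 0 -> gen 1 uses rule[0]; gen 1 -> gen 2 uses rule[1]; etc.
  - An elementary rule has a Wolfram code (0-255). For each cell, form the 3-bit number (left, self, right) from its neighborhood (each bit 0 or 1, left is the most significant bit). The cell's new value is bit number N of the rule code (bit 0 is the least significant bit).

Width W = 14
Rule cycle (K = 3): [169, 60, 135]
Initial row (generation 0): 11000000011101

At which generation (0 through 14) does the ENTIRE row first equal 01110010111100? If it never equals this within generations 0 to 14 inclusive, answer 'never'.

Gen 0: 11000000011101
Gen 1 (rule 169): 10011111011010
Gen 2 (rule 60): 11010000110111
Gen 3 (rule 135): 00010111000010
Gen 4 (rule 169): 11001110011000
Gen 5 (rule 60): 10101001010100
Gen 6 (rule 135): 10101011010101
Gen 7 (rule 169): 01010110101010
Gen 8 (rule 60): 01111101111111
Gen 9 (rule 135): 10111000111110
Gen 10 (rule 169): 01110010111100
Gen 11 (rule 60): 01001011100010
Gen 12 (rule 135): 11011001001110
Gen 13 (rule 169): 10110000001100
Gen 14 (rule 60): 11101000001010

Answer: 10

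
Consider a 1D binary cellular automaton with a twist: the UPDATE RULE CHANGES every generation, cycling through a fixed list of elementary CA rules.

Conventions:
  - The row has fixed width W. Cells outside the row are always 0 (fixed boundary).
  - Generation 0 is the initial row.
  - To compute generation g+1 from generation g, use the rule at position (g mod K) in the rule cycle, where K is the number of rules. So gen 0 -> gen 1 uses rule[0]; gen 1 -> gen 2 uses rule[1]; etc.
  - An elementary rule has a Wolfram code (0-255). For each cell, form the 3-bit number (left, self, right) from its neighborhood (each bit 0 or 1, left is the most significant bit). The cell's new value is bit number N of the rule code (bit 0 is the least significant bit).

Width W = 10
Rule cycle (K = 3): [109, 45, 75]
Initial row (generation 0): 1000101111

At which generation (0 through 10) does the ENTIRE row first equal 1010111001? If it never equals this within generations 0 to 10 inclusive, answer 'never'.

Gen 0: 1000101111
Gen 1 (rule 109): 1010111001
Gen 2 (rule 45): 1111100001
Gen 3 (rule 75): 1000101110
Gen 4 (rule 109): 1010111010
Gen 5 (rule 45): 1111100110
Gen 6 (rule 75): 1000101110
Gen 7 (rule 109): 1010111010
Gen 8 (rule 45): 1111100110
Gen 9 (rule 75): 1000101110
Gen 10 (rule 109): 1010111010

Answer: 1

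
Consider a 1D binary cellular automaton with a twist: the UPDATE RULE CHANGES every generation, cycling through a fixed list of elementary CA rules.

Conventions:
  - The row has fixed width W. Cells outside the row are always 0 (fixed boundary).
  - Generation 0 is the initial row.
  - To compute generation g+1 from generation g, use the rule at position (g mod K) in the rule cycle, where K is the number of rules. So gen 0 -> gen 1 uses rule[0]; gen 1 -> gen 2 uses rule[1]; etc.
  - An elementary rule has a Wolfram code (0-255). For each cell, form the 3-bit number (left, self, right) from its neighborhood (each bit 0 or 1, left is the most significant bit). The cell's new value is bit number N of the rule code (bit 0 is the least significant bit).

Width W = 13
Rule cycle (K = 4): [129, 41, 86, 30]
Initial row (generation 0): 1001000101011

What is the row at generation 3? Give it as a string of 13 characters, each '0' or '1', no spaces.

Answer: 0001101000001

Derivation:
Gen 0: 1001000101011
Gen 1 (rule 129): 0000010000000
Gen 2 (rule 41): 1111000111111
Gen 3 (rule 86): 0001101000001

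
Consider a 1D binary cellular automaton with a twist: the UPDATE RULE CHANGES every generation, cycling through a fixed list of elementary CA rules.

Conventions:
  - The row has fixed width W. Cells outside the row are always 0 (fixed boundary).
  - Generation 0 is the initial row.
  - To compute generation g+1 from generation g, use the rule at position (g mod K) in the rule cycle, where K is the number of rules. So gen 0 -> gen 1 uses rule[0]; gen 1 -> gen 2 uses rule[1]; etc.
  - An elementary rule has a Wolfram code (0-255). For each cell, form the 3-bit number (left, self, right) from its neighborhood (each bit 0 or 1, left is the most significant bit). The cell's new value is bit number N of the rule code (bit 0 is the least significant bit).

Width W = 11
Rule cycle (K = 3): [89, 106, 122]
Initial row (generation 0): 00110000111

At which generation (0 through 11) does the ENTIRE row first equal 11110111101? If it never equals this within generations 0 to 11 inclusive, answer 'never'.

Answer: 3

Derivation:
Gen 0: 00110000111
Gen 1 (rule 89): 10111110101
Gen 2 (rule 106): 01100011010
Gen 3 (rule 122): 11110111101
Gen 4 (rule 89): 10010100100
Gen 5 (rule 106): 00101001000
Gen 6 (rule 122): 01010110100
Gen 7 (rule 89): 00000110011
Gen 8 (rule 106): 00001110111
Gen 9 (rule 122): 00011011101
Gen 10 (rule 89): 11011010100
Gen 11 (rule 106): 11111101000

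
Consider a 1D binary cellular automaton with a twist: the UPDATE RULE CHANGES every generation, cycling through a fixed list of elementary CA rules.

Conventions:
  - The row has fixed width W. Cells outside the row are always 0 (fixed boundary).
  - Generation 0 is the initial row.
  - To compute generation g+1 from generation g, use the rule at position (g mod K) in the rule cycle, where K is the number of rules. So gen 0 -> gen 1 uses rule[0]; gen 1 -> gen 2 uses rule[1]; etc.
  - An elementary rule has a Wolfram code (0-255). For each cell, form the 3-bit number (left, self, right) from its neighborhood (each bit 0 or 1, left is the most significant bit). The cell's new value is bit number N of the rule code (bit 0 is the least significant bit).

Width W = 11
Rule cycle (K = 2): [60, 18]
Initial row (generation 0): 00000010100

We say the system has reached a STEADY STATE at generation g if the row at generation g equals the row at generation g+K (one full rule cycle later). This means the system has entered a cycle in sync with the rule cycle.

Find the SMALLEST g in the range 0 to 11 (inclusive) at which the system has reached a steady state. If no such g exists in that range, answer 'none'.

Answer: none

Derivation:
Gen 0: 00000010100
Gen 1 (rule 60): 00000011110
Gen 2 (rule 18): 00000100001
Gen 3 (rule 60): 00000110001
Gen 4 (rule 18): 00001001010
Gen 5 (rule 60): 00001101111
Gen 6 (rule 18): 00010000000
Gen 7 (rule 60): 00011000000
Gen 8 (rule 18): 00100100000
Gen 9 (rule 60): 00110110000
Gen 10 (rule 18): 01000001000
Gen 11 (rule 60): 01100001100
Gen 12 (rule 18): 10010010010
Gen 13 (rule 60): 11011011011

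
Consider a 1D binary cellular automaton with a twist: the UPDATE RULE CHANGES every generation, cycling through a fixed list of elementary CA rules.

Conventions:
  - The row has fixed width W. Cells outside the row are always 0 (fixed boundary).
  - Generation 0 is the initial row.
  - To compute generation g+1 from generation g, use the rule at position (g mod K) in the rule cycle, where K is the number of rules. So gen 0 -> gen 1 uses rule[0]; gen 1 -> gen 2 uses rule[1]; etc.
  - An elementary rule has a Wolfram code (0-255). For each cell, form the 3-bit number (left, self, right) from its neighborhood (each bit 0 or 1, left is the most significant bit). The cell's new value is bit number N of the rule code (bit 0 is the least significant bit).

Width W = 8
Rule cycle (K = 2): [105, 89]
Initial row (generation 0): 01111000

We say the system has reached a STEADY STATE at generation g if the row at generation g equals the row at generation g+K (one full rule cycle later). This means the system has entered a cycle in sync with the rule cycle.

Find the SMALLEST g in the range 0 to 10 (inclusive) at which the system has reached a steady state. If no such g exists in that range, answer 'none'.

Gen 0: 01111000
Gen 1 (rule 105): 01001011
Gen 2 (rule 89): 00100011
Gen 3 (rule 105): 10001011
Gen 4 (rule 89): 01100011
Gen 5 (rule 105): 01101011
Gen 6 (rule 89): 01100011
Gen 7 (rule 105): 01101011
Gen 8 (rule 89): 01100011
Gen 9 (rule 105): 01101011
Gen 10 (rule 89): 01100011
Gen 11 (rule 105): 01101011
Gen 12 (rule 89): 01100011

Answer: 4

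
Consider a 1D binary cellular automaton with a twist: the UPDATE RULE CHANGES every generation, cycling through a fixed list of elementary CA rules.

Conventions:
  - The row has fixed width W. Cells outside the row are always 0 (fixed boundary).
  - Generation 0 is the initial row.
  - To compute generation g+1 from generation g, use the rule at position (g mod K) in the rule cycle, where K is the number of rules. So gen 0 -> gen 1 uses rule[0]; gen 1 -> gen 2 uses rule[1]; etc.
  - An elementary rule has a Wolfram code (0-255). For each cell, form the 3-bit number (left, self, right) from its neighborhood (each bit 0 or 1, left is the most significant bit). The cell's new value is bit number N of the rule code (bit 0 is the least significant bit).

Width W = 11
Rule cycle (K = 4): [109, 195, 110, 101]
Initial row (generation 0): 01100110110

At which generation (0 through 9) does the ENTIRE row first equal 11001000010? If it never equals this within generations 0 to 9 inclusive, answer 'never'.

Gen 0: 01100110110
Gen 1 (rule 109): 01100111110
Gen 2 (rule 195): 10101011110
Gen 3 (rule 110): 11111110010
Gen 4 (rule 101): 00000010010
Gen 5 (rule 109): 11111010010
Gen 6 (rule 195): 01111000100
Gen 7 (rule 110): 11001001100
Gen 8 (rule 101): 01001000101
Gen 9 (rule 109): 01001010111

Answer: never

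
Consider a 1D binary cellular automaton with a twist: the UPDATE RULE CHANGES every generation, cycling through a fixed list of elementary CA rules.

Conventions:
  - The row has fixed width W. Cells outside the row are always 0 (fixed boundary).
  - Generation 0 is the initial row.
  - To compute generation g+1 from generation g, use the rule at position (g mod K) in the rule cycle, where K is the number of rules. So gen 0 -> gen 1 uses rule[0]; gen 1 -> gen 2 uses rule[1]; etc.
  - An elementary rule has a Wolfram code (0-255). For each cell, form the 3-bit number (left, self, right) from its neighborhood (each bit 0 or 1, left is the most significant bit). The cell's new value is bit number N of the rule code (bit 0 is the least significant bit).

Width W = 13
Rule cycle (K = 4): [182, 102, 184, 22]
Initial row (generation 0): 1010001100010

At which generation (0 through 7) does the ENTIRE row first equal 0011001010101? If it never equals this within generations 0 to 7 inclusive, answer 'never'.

Gen 0: 1010001100010
Gen 1 (rule 182): 1111010010111
Gen 2 (rule 102): 0001110111001
Gen 3 (rule 184): 0001101110100
Gen 4 (rule 22): 0010000000110
Gen 5 (rule 182): 0111000001001
Gen 6 (rule 102): 1001000011011
Gen 7 (rule 184): 0100100010110

Answer: never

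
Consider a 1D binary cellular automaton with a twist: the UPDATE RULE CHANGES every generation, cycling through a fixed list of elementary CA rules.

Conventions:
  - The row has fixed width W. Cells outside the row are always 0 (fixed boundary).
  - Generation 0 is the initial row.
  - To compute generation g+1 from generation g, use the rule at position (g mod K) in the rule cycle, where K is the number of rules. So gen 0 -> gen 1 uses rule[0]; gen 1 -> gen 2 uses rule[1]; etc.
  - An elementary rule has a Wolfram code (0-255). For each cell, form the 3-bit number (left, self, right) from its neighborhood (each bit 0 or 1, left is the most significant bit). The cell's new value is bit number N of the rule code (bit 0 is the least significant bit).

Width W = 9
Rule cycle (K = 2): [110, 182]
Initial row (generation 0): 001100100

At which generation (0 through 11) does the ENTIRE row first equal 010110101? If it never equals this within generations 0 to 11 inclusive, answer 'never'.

Gen 0: 001100100
Gen 1 (rule 110): 011101100
Gen 2 (rule 182): 101010010
Gen 3 (rule 110): 111110110
Gen 4 (rule 182): 011101001
Gen 5 (rule 110): 110111011
Gen 6 (rule 182): 001010100
Gen 7 (rule 110): 011111100
Gen 8 (rule 182): 101111010
Gen 9 (rule 110): 111001110
Gen 10 (rule 182): 010110101
Gen 11 (rule 110): 111111111

Answer: 10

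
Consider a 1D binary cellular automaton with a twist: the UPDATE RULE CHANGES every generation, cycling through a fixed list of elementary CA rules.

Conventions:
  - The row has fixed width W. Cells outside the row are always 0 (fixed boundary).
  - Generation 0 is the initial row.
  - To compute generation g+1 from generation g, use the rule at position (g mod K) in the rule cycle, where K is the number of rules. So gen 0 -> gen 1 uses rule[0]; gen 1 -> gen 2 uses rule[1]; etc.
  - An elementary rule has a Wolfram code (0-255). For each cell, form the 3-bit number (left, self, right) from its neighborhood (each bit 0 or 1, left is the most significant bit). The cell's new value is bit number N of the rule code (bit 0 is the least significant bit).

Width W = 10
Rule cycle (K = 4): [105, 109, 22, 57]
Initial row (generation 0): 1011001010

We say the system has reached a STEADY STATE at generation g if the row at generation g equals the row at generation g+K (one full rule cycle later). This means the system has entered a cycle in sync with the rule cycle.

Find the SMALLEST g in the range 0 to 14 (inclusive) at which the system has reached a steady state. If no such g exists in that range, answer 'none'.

Answer: none

Derivation:
Gen 0: 1011001010
Gen 1 (rule 105): 0111000100
Gen 2 (rule 109): 0101010101
Gen 3 (rule 22): 1101010101
Gen 4 (rule 57): 1010101010
Gen 5 (rule 105): 0101010100
Gen 6 (rule 109): 0111111101
Gen 7 (rule 22): 1000000001
Gen 8 (rule 57): 0111111100
Gen 9 (rule 105): 0100000101
Gen 10 (rule 109): 0101110111
Gen 11 (rule 22): 1100000000
Gen 12 (rule 57): 1011111111
Gen 13 (rule 105): 0110000001
Gen 14 (rule 109): 0110111101
Gen 15 (rule 22): 1000000001
Gen 16 (rule 57): 0111111100
Gen 17 (rule 105): 0100000101
Gen 18 (rule 109): 0101110111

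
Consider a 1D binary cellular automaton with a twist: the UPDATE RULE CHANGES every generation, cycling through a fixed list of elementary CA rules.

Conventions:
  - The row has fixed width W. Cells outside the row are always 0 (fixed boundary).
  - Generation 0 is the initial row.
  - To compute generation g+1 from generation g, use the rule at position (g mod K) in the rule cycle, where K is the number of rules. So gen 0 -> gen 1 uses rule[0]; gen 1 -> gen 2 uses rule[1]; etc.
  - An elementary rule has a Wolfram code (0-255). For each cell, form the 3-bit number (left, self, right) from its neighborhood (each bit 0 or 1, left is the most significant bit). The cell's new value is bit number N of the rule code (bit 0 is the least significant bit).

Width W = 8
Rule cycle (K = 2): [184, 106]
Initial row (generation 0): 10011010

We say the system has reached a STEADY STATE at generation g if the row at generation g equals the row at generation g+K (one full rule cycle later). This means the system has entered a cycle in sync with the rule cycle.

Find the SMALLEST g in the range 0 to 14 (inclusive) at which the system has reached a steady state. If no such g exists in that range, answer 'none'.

Gen 0: 10011010
Gen 1 (rule 184): 01010101
Gen 2 (rule 106): 10101010
Gen 3 (rule 184): 01010101
Gen 4 (rule 106): 10101010
Gen 5 (rule 184): 01010101
Gen 6 (rule 106): 10101010
Gen 7 (rule 184): 01010101
Gen 8 (rule 106): 10101010
Gen 9 (rule 184): 01010101
Gen 10 (rule 106): 10101010
Gen 11 (rule 184): 01010101
Gen 12 (rule 106): 10101010
Gen 13 (rule 184): 01010101
Gen 14 (rule 106): 10101010
Gen 15 (rule 184): 01010101
Gen 16 (rule 106): 10101010

Answer: 1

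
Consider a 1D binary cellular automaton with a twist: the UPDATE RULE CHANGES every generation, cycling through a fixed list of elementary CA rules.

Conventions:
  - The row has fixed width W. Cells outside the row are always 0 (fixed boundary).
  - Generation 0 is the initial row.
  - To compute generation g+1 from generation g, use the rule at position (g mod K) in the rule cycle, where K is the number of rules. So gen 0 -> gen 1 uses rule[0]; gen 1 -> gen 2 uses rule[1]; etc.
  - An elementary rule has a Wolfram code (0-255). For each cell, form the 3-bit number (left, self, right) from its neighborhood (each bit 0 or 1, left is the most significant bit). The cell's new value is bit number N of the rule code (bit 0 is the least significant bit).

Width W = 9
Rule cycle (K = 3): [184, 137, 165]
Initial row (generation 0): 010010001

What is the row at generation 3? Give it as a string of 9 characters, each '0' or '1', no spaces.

Answer: 101111000

Derivation:
Gen 0: 010010001
Gen 1 (rule 184): 001001000
Gen 2 (rule 137): 100000011
Gen 3 (rule 165): 101111000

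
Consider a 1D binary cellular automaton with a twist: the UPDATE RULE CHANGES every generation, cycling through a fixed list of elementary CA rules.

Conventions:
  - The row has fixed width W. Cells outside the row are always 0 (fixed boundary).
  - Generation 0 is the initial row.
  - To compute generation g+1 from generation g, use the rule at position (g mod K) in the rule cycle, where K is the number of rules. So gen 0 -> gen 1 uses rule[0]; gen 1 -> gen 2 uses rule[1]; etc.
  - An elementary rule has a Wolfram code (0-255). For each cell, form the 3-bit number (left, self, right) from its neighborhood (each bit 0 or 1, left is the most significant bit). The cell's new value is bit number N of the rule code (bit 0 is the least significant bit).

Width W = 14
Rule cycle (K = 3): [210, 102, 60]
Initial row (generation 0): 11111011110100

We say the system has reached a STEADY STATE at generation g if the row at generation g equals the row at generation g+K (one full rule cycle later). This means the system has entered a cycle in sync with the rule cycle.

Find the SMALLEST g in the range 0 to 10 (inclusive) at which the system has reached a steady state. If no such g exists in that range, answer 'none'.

Answer: none

Derivation:
Gen 0: 11111011110100
Gen 1 (rule 210): 01111001110010
Gen 2 (rule 102): 10001010010110
Gen 3 (rule 60): 11001111011101
Gen 4 (rule 210): 01110111001100
Gen 5 (rule 102): 10011001010100
Gen 6 (rule 60): 11010101111110
Gen 7 (rule 210): 01000000111111
Gen 8 (rule 102): 11000001000001
Gen 9 (rule 60): 10100001100001
Gen 10 (rule 210): 00010010110010
Gen 11 (rule 102): 00110111010110
Gen 12 (rule 60): 00101100111101
Gen 13 (rule 210): 01000111011100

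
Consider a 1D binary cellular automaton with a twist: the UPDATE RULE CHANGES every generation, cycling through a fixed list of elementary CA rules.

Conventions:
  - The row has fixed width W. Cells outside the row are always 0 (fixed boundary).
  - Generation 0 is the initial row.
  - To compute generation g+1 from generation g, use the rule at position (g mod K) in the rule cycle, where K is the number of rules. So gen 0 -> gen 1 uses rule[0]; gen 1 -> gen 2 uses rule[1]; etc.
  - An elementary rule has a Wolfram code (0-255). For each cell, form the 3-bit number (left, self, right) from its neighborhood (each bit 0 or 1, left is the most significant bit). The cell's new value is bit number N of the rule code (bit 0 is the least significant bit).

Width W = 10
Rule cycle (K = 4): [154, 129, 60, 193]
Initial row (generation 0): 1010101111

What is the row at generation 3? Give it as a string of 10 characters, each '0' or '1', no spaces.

Answer: 1000010110

Derivation:
Gen 0: 1010101111
Gen 1 (rule 154): 0000001110
Gen 2 (rule 129): 1111100100
Gen 3 (rule 60): 1000010110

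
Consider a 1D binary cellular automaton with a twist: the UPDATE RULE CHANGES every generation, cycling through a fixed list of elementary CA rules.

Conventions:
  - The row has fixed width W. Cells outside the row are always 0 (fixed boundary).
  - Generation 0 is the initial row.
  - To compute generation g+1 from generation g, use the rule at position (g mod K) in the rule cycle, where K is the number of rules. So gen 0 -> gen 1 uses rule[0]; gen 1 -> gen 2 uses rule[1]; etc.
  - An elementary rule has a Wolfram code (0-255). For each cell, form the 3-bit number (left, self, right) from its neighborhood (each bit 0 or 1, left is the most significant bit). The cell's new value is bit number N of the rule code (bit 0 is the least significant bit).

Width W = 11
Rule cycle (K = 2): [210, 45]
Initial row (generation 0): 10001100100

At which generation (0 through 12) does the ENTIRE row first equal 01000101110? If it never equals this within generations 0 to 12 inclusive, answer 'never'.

Answer: 6

Derivation:
Gen 0: 10001100100
Gen 1 (rule 210): 01010111010
Gen 2 (rule 45): 01111100110
Gen 3 (rule 210): 10111111011
Gen 4 (rule 45): 11100000110
Gen 5 (rule 210): 01110001011
Gen 6 (rule 45): 01000101110
Gen 7 (rule 210): 10101000111
Gen 8 (rule 45): 11111010100
Gen 9 (rule 210): 01111000010
Gen 10 (rule 45): 01000011010
Gen 11 (rule 210): 10100101001
Gen 12 (rule 45): 11100111001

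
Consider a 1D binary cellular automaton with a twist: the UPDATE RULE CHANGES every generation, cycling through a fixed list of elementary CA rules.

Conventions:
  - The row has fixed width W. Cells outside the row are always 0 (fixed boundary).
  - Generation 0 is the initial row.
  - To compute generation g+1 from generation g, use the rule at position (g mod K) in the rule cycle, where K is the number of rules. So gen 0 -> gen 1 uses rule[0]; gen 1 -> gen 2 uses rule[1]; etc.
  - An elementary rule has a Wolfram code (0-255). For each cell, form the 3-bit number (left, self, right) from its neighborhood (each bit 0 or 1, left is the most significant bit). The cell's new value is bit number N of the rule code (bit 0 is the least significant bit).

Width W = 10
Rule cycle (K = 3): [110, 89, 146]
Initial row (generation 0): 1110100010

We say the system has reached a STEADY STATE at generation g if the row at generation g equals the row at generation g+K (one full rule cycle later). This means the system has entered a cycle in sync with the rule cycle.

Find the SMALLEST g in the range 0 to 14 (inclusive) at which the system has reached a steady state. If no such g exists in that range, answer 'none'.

Answer: none

Derivation:
Gen 0: 1110100010
Gen 1 (rule 110): 1011100110
Gen 2 (rule 89): 0010110111
Gen 3 (rule 146): 0100000010
Gen 4 (rule 110): 1100000110
Gen 5 (rule 89): 1111110111
Gen 6 (rule 146): 0111100010
Gen 7 (rule 110): 1100100110
Gen 8 (rule 89): 1110010111
Gen 9 (rule 146): 0101100010
Gen 10 (rule 110): 1111100110
Gen 11 (rule 89): 1000110111
Gen 12 (rule 146): 0101000010
Gen 13 (rule 110): 1111000110
Gen 14 (rule 89): 1001110111
Gen 15 (rule 146): 0110100010
Gen 16 (rule 110): 1111100110
Gen 17 (rule 89): 1000110111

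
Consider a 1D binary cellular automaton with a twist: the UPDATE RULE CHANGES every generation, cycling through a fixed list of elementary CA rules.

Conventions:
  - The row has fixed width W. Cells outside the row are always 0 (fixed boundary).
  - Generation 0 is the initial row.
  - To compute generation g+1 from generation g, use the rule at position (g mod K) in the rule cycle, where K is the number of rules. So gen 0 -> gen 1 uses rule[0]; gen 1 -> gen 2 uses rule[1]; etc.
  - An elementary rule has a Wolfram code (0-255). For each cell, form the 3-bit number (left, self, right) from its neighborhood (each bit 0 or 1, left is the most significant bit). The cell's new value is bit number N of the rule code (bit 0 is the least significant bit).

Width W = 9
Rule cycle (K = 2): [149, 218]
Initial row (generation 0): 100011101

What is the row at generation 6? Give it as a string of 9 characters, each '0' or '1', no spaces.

Answer: 111100011

Derivation:
Gen 0: 100011101
Gen 1 (rule 149): 111001001
Gen 2 (rule 218): 111110110
Gen 3 (rule 149): 011100001
Gen 4 (rule 218): 111110010
Gen 5 (rule 149): 011101011
Gen 6 (rule 218): 111100011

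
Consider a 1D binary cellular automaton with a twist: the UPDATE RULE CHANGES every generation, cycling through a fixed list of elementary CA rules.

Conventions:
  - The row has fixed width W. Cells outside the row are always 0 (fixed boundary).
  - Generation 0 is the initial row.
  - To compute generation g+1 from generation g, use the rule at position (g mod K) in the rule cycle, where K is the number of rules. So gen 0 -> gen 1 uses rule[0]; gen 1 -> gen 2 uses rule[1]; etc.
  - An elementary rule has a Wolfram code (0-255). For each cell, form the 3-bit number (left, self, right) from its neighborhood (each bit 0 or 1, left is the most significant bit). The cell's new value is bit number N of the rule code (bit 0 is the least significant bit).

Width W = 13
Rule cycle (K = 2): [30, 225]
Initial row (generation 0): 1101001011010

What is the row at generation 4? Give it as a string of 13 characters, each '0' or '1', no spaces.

Gen 0: 1101001011010
Gen 1 (rule 30): 1001111010011
Gen 2 (rule 225): 0000111100001
Gen 3 (rule 30): 0001100010011
Gen 4 (rule 225): 1100101000001

Answer: 1100101000001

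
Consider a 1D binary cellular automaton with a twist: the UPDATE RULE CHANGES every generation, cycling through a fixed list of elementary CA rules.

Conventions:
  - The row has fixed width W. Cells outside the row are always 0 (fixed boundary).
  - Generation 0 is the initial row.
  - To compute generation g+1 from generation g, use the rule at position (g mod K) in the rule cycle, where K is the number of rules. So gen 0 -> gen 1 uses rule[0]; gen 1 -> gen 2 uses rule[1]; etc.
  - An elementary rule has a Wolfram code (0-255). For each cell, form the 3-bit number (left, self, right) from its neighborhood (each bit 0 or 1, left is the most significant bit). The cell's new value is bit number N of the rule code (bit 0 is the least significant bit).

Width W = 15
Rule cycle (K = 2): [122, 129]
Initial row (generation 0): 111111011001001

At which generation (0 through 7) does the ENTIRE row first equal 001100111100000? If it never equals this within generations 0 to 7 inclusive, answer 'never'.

Answer: 2

Derivation:
Gen 0: 111111011001001
Gen 1 (rule 122): 100001111110110
Gen 2 (rule 129): 001100111100000
Gen 3 (rule 122): 011111100110000
Gen 4 (rule 129): 001111000000111
Gen 5 (rule 122): 011001100001101
Gen 6 (rule 129): 000000001100000
Gen 7 (rule 122): 000000011110000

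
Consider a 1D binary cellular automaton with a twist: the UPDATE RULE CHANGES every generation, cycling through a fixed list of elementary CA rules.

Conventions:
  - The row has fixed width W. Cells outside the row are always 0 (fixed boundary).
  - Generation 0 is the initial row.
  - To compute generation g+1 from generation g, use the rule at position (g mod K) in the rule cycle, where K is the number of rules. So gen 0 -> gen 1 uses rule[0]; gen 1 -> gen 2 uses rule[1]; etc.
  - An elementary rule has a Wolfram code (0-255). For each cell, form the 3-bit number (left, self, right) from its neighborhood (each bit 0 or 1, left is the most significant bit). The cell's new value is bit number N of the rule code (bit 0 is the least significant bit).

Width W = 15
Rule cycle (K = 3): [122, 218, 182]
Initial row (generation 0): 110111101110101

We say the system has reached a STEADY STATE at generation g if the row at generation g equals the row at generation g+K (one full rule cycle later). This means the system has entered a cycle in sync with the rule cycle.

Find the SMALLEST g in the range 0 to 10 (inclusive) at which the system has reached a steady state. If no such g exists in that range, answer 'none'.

Answer: 8

Derivation:
Gen 0: 110111101110101
Gen 1 (rule 122): 111100111011010
Gen 2 (rule 218): 111111111011001
Gen 3 (rule 182): 011111110100111
Gen 4 (rule 122): 110000011011101
Gen 5 (rule 218): 111000111011100
Gen 6 (rule 182): 010101010101010
Gen 7 (rule 122): 101010101010101
Gen 8 (rule 218): 000000000000000
Gen 9 (rule 182): 000000000000000
Gen 10 (rule 122): 000000000000000
Gen 11 (rule 218): 000000000000000
Gen 12 (rule 182): 000000000000000
Gen 13 (rule 122): 000000000000000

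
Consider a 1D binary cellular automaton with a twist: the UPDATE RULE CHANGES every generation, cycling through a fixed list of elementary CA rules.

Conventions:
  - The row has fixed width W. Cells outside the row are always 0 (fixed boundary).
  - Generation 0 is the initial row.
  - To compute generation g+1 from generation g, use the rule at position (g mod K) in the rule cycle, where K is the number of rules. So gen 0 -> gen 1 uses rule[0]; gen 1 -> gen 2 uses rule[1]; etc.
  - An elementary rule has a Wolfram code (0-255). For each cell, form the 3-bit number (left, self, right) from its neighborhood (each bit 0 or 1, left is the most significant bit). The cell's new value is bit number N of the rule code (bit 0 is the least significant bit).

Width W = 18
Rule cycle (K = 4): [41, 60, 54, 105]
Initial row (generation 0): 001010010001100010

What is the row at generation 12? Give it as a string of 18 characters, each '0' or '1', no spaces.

Answer: 000101010000111011

Derivation:
Gen 0: 001010010001100010
Gen 1 (rule 41): 100100000101001000
Gen 2 (rule 60): 110110000111101100
Gen 3 (rule 54): 001001001000010010
Gen 4 (rule 105): 100000000011000000
Gen 5 (rule 41): 001111111010011111
Gen 6 (rule 60): 001000000111010000
Gen 7 (rule 54): 011100001000111000
Gen 8 (rule 105): 010101100010101011
Gen 9 (rule 41): 001011001001010110
Gen 10 (rule 60): 001110101101111101
Gen 11 (rule 54): 010001110010000011
Gen 12 (rule 105): 000101010000111011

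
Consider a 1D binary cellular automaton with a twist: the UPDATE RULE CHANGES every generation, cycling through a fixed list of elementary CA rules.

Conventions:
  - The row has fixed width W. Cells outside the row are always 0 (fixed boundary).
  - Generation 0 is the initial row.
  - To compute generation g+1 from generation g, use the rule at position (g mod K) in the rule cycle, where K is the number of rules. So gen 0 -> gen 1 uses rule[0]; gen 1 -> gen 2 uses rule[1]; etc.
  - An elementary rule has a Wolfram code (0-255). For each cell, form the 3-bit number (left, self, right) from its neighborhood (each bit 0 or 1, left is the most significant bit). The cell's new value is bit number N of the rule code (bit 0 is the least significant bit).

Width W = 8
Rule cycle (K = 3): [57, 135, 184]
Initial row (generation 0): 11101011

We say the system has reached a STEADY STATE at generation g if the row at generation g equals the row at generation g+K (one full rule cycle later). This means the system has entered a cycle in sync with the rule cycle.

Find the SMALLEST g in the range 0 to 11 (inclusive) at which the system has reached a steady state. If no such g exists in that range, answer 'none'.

Gen 0: 11101011
Gen 1 (rule 57): 10010110
Gen 2 (rule 135): 10110000
Gen 3 (rule 184): 01101000
Gen 4 (rule 57): 01010111
Gen 5 (rule 135): 11010010
Gen 6 (rule 184): 10101001
Gen 7 (rule 57): 01010100
Gen 8 (rule 135): 11010101
Gen 9 (rule 184): 10101010
Gen 10 (rule 57): 01010101
Gen 11 (rule 135): 11010101
Gen 12 (rule 184): 10101010
Gen 13 (rule 57): 01010101
Gen 14 (rule 135): 11010101

Answer: 8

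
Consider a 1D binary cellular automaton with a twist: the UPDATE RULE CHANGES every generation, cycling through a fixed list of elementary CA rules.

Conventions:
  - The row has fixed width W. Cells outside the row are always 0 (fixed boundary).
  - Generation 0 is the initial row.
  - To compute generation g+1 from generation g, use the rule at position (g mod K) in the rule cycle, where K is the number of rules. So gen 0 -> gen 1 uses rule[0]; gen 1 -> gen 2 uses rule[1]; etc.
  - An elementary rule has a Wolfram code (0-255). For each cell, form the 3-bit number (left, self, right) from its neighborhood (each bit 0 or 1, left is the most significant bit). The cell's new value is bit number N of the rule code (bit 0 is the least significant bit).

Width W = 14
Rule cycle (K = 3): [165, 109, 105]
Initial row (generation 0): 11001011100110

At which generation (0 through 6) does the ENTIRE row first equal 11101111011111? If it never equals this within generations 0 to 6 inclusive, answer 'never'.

Gen 0: 11001011100110
Gen 1 (rule 165): 00001101000000
Gen 2 (rule 109): 11101111011111
Gen 3 (rule 105): 10111001110001
Gen 4 (rule 165): 11010000100101
Gen 5 (rule 109): 11110110100111
Gen 6 (rule 105): 10011111000101

Answer: 2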